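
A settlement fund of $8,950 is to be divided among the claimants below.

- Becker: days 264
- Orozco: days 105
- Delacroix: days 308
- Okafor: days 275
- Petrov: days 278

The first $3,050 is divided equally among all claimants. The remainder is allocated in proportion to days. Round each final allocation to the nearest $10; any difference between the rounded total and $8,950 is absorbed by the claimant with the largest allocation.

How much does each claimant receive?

Becker: $1,880 · Orozco: $1,110 · Delacroix: $2,090 · Okafor: $1,930 · Petrov: $1,940

$3,050 shared equally gives $610 per claimant.
Remainder $5,900 by days (total 1,230): Becker 1,266.34 → $1,270; Orozco 503.66 → $500; Delacroix 1,477.40 → $1,480; Okafor 1,319.11 → $1,320; Petrov 1,333.50 → $1,330.
Totals: Becker $610 + $1,270 = $1,880; Orozco $610 + $500 = $1,110; Delacroix $610 + $1,480 = $2,090; Okafor $610 + $1,320 = $1,930; Petrov $610 + $1,330 = $1,940.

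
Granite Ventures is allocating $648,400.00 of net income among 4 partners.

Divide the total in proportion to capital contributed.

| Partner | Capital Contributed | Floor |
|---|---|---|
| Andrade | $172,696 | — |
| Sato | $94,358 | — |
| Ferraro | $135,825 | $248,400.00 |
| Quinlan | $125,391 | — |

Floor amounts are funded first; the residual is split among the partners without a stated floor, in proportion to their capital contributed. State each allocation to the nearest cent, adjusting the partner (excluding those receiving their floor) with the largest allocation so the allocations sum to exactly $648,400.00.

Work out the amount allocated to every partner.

Fund the minimums — Ferraro $248,400.00. Balance $400,000.00.
Balance split over remaining capital contributed 392,445: Andrade 176,020.5889 → $176,020.59; Sato 96,174.4958 → $96,174.50; Quinlan 127,804.9153 → $127,804.92.
Rounding difference −$0.01 applied to Andrade → $176,020.58.

Andrade: $176,020.58 · Sato: $96,174.50 · Ferraro: $248,400.00 · Quinlan: $127,804.92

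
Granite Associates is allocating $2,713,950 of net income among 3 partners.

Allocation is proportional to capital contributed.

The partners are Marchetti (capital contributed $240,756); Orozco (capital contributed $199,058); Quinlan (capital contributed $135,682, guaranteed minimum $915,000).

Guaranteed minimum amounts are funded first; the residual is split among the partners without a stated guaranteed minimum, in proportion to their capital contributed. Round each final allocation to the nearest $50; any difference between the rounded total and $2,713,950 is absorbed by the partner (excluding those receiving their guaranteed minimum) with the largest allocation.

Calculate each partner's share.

Marchetti: $984,750 · Orozco: $814,200 · Quinlan: $915,000

Fund the minimums — Quinlan $915,000. Balance $1,798,950.
Balance split over remaining capital contributed 439,814: Marchetti 984,752.66 → $984,750; Orozco 814,197.34 → $814,200.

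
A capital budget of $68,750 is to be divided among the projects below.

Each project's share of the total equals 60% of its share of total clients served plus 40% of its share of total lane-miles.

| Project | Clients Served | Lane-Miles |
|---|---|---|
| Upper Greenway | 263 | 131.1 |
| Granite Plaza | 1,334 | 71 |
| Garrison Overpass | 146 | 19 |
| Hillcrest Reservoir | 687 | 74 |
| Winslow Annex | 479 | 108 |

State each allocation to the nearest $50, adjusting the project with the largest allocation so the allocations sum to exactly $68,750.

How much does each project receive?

Upper Greenway: $12,650; Granite Plaza: $23,800; Garrison Overpass: $3,350; Hillcrest Reservoir: $14,800; Winslow Annex: $14,150

Clients served total 2,909; lane-miles total 403.1.
Composite weights (60% clients served + 40% lane-miles): Upper Greenway 0.1843; Granite Plaza 0.3456; Garrison Overpass 0.0490; Hillcrest Reservoir 0.2151; Winslow Annex 0.2060.
Unrounded shares: Upper Greenway 12,673.18; Granite Plaza 23,760.01; Garrison Overpass 3,366.50; Hillcrest Reservoir 14,790.12; Winslow Annex 14,160.18.
After rounding ($50): Upper Greenway $12,650; Granite Plaza $23,750; Garrison Overpass $3,350; Hillcrest Reservoir $14,800; Winslow Annex $14,150. Sum = $68,700.
Difference $68,750 − $68,700 = +$50 applied to largest allocation (Granite Plaza): Granite Plaza becomes $23,800.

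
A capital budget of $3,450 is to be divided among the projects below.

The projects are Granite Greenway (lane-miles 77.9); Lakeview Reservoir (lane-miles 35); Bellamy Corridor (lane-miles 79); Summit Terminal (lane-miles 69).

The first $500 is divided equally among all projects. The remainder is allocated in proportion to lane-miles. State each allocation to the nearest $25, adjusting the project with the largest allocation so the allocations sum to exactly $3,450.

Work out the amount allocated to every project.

First tranche $500 split equally: $125 each.
Remainder $2,950 by lane-miles (total 260.9): Granite Greenway 880.82 → $875; Lakeview Reservoir 395.75 → $400; Bellamy Corridor 893.25 → $900; Summit Terminal 780.18 → $775.
Totals: Granite Greenway $125 + $875 = $1,000; Lakeview Reservoir $125 + $400 = $525; Bellamy Corridor $125 + $900 = $1,025; Summit Terminal $125 + $775 = $900.

Granite Greenway: $1,000; Lakeview Reservoir: $525; Bellamy Corridor: $1,025; Summit Terminal: $900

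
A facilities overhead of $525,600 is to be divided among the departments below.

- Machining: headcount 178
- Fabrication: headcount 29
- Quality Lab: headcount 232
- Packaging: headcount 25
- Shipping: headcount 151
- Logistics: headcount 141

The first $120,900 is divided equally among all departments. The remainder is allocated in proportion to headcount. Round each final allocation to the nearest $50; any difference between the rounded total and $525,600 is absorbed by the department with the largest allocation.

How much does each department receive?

Machining: $115,450; Fabrication: $35,650; Quality Lab: $144,300; Packaging: $33,550; Shipping: $101,000; Logistics: $95,650

$120,900 shared equally gives $20,150 per department.
Remainder $404,700 by headcount (total 756): Machining 95,286.51 → $95,300; Fabrication 15,524.21 → $15,500; Quality Lab 124,193.65 → $124,200; Packaging 13,382.94 → $13,400; Shipping 80,832.94 → $80,850; Logistics 75,479.76 → $75,500.
Rounding difference −$50 on remainder applied to Quality Lab.
Totals: Machining $20,150 + $95,300 = $115,450; Fabrication $20,150 + $15,500 = $35,650; Quality Lab $20,150 + $124,150 = $144,300; Packaging $20,150 + $13,400 = $33,550; Shipping $20,150 + $80,850 = $101,000; Logistics $20,150 + $75,500 = $95,650.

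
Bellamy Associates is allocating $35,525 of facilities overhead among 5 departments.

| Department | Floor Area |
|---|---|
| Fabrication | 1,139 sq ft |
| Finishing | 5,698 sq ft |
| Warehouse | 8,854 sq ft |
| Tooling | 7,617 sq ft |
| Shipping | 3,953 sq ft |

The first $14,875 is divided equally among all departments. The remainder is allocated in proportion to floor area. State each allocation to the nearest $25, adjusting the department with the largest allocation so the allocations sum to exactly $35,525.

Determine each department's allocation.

First tranche $14,875 split equally: $2,975 each.
Remainder $20,650 by floor area (total 27,261): Fabrication 862.78 → $875; Finishing 4,316.19 → $4,325; Warehouse 6,706.84 → $6,700; Tooling 5,769.82 → $5,775; Shipping 2,994.37 → $3,000.
Rounding difference −$25 on remainder applied to Warehouse.
Totals: Fabrication $2,975 + $875 = $3,850; Finishing $2,975 + $4,325 = $7,300; Warehouse $2,975 + $6,675 = $9,650; Tooling $2,975 + $5,775 = $8,750; Shipping $2,975 + $3,000 = $5,975.

Fabrication: $3,850 | Finishing: $7,300 | Warehouse: $9,650 | Tooling: $8,750 | Shipping: $5,975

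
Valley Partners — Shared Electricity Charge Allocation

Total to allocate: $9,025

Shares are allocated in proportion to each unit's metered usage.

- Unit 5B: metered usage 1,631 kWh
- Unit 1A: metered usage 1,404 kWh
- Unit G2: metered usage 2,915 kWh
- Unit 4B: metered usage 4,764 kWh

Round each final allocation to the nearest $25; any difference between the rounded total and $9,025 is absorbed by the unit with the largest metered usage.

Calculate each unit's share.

Metered usage total: 1,631 + 1,404 + 2,915 + 4,764 = 10,714.
Unrounded shares: Unit 5B 1,373.88; Unit 1A 1,182.67; Unit G2 2,455.47; Unit 4B 4,012.98.
After rounding ($25): Unit 5B $1,375; Unit 1A $1,175; Unit G2 $2,450; Unit 4B $4,025. Sum = $9,025.
No rounding difference to absorb.

Unit 5B: $1,375 · Unit 1A: $1,175 · Unit G2: $2,450 · Unit 4B: $4,025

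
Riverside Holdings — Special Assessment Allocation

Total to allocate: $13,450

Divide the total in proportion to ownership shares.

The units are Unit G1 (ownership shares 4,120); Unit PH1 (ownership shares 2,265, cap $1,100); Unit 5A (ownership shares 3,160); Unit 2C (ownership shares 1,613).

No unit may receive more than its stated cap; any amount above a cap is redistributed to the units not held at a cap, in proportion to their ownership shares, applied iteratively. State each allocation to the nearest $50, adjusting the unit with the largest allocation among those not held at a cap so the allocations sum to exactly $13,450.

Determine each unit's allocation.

Unit G1: $5,700 · Unit PH1: $1,100 · Unit 5A: $4,400 · Unit 2C: $2,250

Ownership shares total: 11,158.
Pro-rata shares before constraints: Unit G1 4,966.30; Unit PH1 2,730.26; Unit 5A 3,809.11; Unit 2C 1,944.33.
Held at cap: Unit PH1 ($1,100); balance $12,350 reallocated over remaining ownership shares 8,893.
Remaining shares: Unit G1 5,721.58 → $5,700; Unit 5A 4,388.40 → $4,400; Unit 2C 2,240.03 → $2,250.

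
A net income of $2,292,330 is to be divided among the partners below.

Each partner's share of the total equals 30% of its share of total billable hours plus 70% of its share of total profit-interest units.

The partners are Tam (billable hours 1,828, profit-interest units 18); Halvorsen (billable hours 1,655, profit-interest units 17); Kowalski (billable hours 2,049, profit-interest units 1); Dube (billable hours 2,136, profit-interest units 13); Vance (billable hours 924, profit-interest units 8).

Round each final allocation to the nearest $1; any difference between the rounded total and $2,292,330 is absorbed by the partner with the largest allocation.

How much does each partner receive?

Tam: $653,038; Halvorsen: $611,039; Kowalski: $192,152; Dube: $536,933; Vance: $299,168

Billable hours total 8,592; profit-interest units total 57.
Composite weights (30% billable hours + 70% profit-interest units): Tam 0.2849; Halvorsen 0.2666; Kowalski 0.0838; Dube 0.2342; Vance 0.1305.
Pro-rata amounts: Tam 653,037.70; Halvorsen 611,039.46; Kowalski 192,152.26; Dube 536,932.75; Vance 299,167.83.
At nearest $1: Tam $653,038; Halvorsen $611,039; Kowalski $192,152; Dube $536,933; Vance $299,168. Sum = $2,292,330.
No rounding difference to absorb.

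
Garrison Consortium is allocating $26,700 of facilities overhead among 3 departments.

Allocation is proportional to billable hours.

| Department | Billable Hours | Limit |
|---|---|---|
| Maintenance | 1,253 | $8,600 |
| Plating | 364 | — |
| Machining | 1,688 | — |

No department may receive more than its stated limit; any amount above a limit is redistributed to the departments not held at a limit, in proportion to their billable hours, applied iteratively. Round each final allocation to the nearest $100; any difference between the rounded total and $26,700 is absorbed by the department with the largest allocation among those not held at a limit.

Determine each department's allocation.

Maintenance: $8,600 | Plating: $3,200 | Machining: $14,900

Total billable hours = 3,305.
Pro-rata shares before constraints: Maintenance 10,122.57; Plating 2,940.64; Machining 13,636.79.
Capped: Maintenance ($8,600); remaining pool $18,100 reallocated over remaining billable hours 2,052.
Remaining shares: Plating 3,210.72 → $3,200; Machining 14,889.28 → $14,900.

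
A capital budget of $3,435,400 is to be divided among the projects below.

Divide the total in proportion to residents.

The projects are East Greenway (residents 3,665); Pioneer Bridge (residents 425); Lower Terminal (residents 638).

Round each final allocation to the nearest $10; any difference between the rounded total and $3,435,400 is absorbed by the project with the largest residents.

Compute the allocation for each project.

Sum of residents: 4,728.
Proportional shares: East Greenway 3,665/4,728 × $3,435,400 = 2,663,016.29; Pioneer Bridge 425/4,728 × $3,435,400 = 308,808.16; Lower Terminal 638/4,728 × $3,435,400 = 463,575.55.
At nearest $10: East Greenway $2,663,020; Pioneer Bridge $308,810; Lower Terminal $463,580. Sum = $3,435,410.
Difference $3,435,400 − $3,435,410 = −$10 applied to largest residents (East Greenway): East Greenway becomes $2,663,010.

East Greenway: $2,663,010 | Pioneer Bridge: $308,810 | Lower Terminal: $463,580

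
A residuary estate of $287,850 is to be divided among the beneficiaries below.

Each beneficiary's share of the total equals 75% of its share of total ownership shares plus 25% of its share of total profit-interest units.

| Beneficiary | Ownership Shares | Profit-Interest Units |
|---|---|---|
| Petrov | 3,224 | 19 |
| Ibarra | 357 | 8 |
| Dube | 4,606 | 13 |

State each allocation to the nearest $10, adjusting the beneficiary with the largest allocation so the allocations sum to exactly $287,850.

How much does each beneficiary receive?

Petrov: $119,200 · Ibarra: $23,810 · Dube: $144,840

Ownership shares total 8,187; profit-interest units total 40.
Composite weights (75% ownership shares + 25% profit-interest units): Petrov 0.4141; Ibarra 0.0827; Dube 0.5032.
Pro-rata amounts: Petrov 119,197.61; Ibarra 23,806.43; Dube 144,845.96.
After rounding ($10): Petrov $119,200; Ibarra $23,810; Dube $144,850. Sum = $287,860.
Difference $287,850 − $287,860 = −$10 applied to largest allocation (Dube): Dube becomes $144,840.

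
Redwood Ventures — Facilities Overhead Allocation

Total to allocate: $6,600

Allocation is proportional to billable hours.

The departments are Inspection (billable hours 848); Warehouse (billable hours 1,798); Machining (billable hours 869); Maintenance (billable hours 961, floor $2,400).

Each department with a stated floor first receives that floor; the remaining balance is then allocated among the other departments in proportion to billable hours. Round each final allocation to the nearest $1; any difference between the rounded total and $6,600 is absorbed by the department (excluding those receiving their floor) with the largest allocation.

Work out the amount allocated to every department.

Inspection: $1,013 | Warehouse: $2,149 | Machining: $1,038 | Maintenance: $2,400

Guaranteed amounts: Maintenance $2,400. Residual $4,200.
Residual split over remaining billable hours 3,515: Inspection 1,013.26 → $1,013; Warehouse 2,148.39 → $2,148; Machining 1,038.35 → $1,038.
Rounding difference +$1 applied to Warehouse → $2,149.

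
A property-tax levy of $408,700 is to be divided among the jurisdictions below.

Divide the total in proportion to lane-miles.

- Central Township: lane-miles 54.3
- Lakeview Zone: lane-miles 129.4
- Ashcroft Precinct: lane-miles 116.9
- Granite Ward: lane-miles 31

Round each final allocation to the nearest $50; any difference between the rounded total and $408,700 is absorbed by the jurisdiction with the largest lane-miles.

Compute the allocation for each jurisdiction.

Central Township: $66,950; Lakeview Zone: $159,450; Ashcroft Precinct: $144,100; Granite Ward: $38,200

Total lane-miles = 331.6.
Pro-rata amounts: Central Township 54.3/331.6 × $408,700 = 66,925.24; Lakeview Zone 129.4/331.6 × $408,700 = 159,486.67; Ashcroft Precinct 116.9/331.6 × $408,700 = 144,080.31; Granite Ward 31/331.6 × $408,700 = 38,207.78.
At nearest $50: Central Township $66,950; Lakeview Zone $159,500; Ashcroft Precinct $144,100; Granite Ward $38,200. Sum = $408,750.
Difference $408,700 − $408,750 = −$50 applied to largest lane-miles (Lakeview Zone): Lakeview Zone becomes $159,450.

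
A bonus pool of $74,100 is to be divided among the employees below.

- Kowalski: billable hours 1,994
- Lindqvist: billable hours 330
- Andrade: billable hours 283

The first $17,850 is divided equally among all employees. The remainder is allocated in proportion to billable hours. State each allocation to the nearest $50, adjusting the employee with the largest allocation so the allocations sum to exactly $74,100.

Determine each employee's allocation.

Equal tier: $17,850 ÷ 3 = $5,950 apiece.
Remainder $56,250 by billable hours (total 2,607): Kowalski 43,023.59 → $43,000; Lindqvist 7,120.25 → $7,100; Andrade 6,106.16 → $6,100.
Rounding difference +$50 on remainder applied to Kowalski.
Totals: Kowalski $5,950 + $43,050 = $49,000; Lindqvist $5,950 + $7,100 = $13,050; Andrade $5,950 + $6,100 = $12,050.

Kowalski: $49,000; Lindqvist: $13,050; Andrade: $12,050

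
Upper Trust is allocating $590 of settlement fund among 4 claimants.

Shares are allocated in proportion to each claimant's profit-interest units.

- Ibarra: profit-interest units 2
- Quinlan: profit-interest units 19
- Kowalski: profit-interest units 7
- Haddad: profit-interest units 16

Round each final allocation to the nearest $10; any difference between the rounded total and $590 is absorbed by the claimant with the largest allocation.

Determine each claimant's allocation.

Profit-interest units total: 44.
Proportional shares: Ibarra 2/44 × $590 = 26.82; Quinlan 19/44 × $590 = 254.77; Kowalski 7/44 × $590 = 93.86; Haddad 16/44 × $590 = 214.55.
After rounding ($10): Ibarra $30; Quinlan $250; Kowalski $90; Haddad $210. Sum = $580.
Difference $590 − $580 = +$10 applied to largest allocation (Quinlan): Quinlan becomes $260.

Ibarra: $30 | Quinlan: $260 | Kowalski: $90 | Haddad: $210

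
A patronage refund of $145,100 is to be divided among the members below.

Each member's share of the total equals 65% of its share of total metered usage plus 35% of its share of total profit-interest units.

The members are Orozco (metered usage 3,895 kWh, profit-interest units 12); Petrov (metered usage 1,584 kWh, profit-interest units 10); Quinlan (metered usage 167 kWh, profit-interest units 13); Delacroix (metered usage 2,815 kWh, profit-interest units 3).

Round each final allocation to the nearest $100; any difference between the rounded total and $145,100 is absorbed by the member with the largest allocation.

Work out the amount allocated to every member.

Orozco: $59,500 | Petrov: $31,000 | Quinlan: $19,200 | Delacroix: $35,400

Totals — metered usage 8,461, profit-interest units 38.
Blended shares (65% metered usage + 35% profit-interest units): Orozco 0.4098; Petrov 0.2138; Quinlan 0.1326; Delacroix 0.2439.
Proportional shares: Orozco 59,455.04; Petrov 31,021.37; Quinlan 19,235.37; Delacroix 35,388.22.
After rounding ($100): Orozco $59,500; Petrov $31,000; Quinlan $19,200; Delacroix $35,400. Sum = $145,100.
Rounded total matches; no reconciliation needed.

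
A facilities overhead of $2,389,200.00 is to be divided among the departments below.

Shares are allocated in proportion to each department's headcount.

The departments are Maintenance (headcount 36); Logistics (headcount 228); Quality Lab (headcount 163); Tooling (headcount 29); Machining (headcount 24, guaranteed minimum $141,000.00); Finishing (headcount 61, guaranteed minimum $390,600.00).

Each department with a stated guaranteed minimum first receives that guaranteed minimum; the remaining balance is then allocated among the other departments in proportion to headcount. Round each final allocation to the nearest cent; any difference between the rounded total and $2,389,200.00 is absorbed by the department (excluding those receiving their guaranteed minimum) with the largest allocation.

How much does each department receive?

Guaranteed amounts: Machining $141,000.00; Finishing $390,600.00. Balance $1,857,600.00.
Balance split over remaining headcount 456: Maintenance 146,652.6316 → $146,652.63; Logistics 928,800.0000 → $928,800.00; Quality Lab 664,010.5263 → $664,010.53; Tooling 118,136.8421 → $118,136.84.

Maintenance: $146,652.63; Logistics: $928,800.00; Quality Lab: $664,010.53; Tooling: $118,136.84; Machining: $141,000.00; Finishing: $390,600.00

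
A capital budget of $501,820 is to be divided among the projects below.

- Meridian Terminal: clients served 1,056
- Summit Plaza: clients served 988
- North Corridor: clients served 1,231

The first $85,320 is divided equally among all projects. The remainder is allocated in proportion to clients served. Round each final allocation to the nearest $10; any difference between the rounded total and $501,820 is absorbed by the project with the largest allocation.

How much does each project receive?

Meridian Terminal: $162,740 | Summit Plaza: $154,090 | North Corridor: $184,990

Equal tier: $85,320 ÷ 3 = $28,440 apiece.
Remainder $416,500 by clients served (total 3,275): Meridian Terminal 134,297.40 → $134,300; Summit Plaza 125,649.47 → $125,650; North Corridor 156,553.13 → $156,550.
Totals: Meridian Terminal $28,440 + $134,300 = $162,740; Summit Plaza $28,440 + $125,650 = $154,090; North Corridor $28,440 + $156,550 = $184,990.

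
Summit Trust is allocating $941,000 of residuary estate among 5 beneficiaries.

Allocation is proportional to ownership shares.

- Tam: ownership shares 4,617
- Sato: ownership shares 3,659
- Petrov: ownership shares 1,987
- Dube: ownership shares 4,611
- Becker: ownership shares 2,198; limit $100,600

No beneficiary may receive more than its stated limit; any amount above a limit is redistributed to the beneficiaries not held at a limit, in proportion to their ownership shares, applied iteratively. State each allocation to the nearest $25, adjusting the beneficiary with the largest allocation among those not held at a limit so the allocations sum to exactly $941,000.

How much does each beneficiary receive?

Combined ownership shares = 17,072.
Pro-rata shares before constraints: Tam 254,486.70; Sato 201,682.23; Petrov 109,522.43; Dube 254,155.99; Becker 121,152.65.
Capped: Becker ($100,600); remaining pool $840,400 reallocated over remaining ownership shares 14,874.
Remaining shares: Tam 260,866.40 → $260,875; Sato 206,738.17 → $206,750; Petrov 112,268.04 → $112,275; Dube 260,527.39 → $260,525.
Rounding difference −$25 applied to Tam → $260,850.

Tam: $260,850 | Sato: $206,750 | Petrov: $112,275 | Dube: $260,525 | Becker: $100,600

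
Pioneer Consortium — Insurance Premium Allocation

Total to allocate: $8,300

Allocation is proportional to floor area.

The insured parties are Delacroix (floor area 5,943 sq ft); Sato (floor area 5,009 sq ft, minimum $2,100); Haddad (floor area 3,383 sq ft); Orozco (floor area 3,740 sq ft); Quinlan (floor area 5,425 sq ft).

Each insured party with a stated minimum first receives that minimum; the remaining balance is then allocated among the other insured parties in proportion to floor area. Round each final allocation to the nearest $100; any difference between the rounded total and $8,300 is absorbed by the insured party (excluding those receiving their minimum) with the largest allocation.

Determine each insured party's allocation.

Delacroix: $2,000 | Sato: $2,100 | Haddad: $1,100 | Orozco: $1,300 | Quinlan: $1,800

Minimums first: Sato $2,100. Remaining pool $6,200.
Remaining pool split over remaining floor area 18,491: Delacroix 1,992.68 → $2,000; Haddad 1,134.31 → $1,100; Orozco 1,254.02 → $1,300; Quinlan 1,818.99 → $1,800.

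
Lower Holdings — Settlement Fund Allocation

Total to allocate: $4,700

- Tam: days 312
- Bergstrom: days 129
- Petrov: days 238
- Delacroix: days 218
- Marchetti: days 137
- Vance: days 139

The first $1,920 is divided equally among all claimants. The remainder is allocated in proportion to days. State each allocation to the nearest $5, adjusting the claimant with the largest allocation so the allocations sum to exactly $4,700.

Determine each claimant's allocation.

Tam: $1,060 | Bergstrom: $625 | Petrov: $885 | Delacroix: $835 | Marchetti: $645 | Vance: $650

First tranche $1,920 split equally: $320 each.
Remainder $2,780 by days (total 1,173): Tam 739.44 → $740; Bergstrom 305.73 → $305; Petrov 564.06 → $565; Delacroix 516.66 → $515; Marchetti 324.69 → $325; Vance 329.43 → $330.
Totals: Tam $320 + $740 = $1,060; Bergstrom $320 + $305 = $625; Petrov $320 + $565 = $885; Delacroix $320 + $515 = $835; Marchetti $320 + $325 = $645; Vance $320 + $330 = $650.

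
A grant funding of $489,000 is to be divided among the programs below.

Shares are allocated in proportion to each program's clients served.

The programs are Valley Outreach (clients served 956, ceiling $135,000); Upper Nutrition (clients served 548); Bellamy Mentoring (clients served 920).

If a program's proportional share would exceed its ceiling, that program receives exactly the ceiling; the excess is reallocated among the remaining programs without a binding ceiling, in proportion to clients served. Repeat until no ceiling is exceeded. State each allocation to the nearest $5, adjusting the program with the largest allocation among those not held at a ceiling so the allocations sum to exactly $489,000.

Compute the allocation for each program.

Combined clients served = 2,424.
Unconstrained shares: Valley Outreach 192,856.44; Upper Nutrition 110,549.50; Bellamy Mentoring 185,594.06.
Cap binds for Valley Outreach ($135,000); balance $354,000 reallocated over remaining clients served 1,468.
Redistributed shares: Upper Nutrition 132,147.14 → $132,145; Bellamy Mentoring 221,852.86 → $221,855.

Valley Outreach: $135,000 | Upper Nutrition: $132,145 | Bellamy Mentoring: $221,855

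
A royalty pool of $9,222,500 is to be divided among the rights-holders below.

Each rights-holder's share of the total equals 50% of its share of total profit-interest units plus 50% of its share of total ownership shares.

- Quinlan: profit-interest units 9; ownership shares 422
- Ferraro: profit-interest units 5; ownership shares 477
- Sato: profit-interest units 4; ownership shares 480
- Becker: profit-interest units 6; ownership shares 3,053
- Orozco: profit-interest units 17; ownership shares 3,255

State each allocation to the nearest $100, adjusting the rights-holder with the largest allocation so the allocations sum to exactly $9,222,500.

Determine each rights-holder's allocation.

Totals — profit-interest units 41, ownership shares 7,687.
Combined weights (50% profit-interest units + 50% ownership shares): Quinlan 0.1372; Ferraro 0.0920; Sato 0.0800; Becker 0.2718; Orozco 0.4190.
Unrounded shares: Quinlan 1,265,373.46; Ferraro 848,488.61; Sato 737,818.73; Becker 2,506,239.77; Orozco 3,864,579.44.
After rounding ($100): Quinlan $1,265,400; Ferraro $848,500; Sato $737,800; Becker $2,506,200; Orozco $3,864,600. Sum = $9,222,500.
Sum already equals the total — no adjustment.

Quinlan: $1,265,400 | Ferraro: $848,500 | Sato: $737,800 | Becker: $2,506,200 | Orozco: $3,864,600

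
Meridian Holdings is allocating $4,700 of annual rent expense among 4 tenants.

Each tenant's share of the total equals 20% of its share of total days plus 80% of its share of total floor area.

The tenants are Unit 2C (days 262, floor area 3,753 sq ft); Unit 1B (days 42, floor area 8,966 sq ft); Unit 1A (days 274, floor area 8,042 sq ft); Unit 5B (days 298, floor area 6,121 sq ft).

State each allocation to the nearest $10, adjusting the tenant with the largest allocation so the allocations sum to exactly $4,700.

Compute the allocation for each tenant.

Unit 2C: $810 · Unit 1B: $1,300 · Unit 1A: $1,410 · Unit 5B: $1,180

Days total 876; floor area total 26,882.
Combined weights (20% days + 80% floor area): Unit 2C 0.1715; Unit 1B 0.2764; Unit 1A 0.3019; Unit 5B 0.2502.
Unrounded shares: Unit 2C 806.08; Unit 1B 1,299.15; Unit 1A 1,418.86; Unit 5B 1,175.92.
Rounded to nearest $10: Unit 2C $810; Unit 1B $1,300; Unit 1A $1,420; Unit 5B $1,180. Sum = $4,710.
Difference $4,700 − $4,710 = −$10 applied to largest allocation (Unit 1A): Unit 1A becomes $1,410.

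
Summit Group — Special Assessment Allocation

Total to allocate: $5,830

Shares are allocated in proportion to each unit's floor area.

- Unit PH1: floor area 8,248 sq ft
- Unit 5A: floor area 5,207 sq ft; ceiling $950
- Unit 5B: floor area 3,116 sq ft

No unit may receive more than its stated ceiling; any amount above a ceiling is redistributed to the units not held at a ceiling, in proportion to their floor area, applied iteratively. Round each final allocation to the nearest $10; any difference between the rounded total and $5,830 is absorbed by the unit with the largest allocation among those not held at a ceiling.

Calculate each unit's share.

Unit PH1: $3,540 · Unit 5A: $950 · Unit 5B: $1,340

Combined floor area = 16,571.
Proportional shares (ignoring caps): Unit PH1 2,901.81; Unit 5A 1,831.92; Unit 5B 1,096.27.
Cap binds for Unit 5A ($950); residual $4,880 reallocated over remaining floor area 11,364.
Remaining shares: Unit PH1 3,541.91 → $3,540; Unit 5B 1,338.09 → $1,340.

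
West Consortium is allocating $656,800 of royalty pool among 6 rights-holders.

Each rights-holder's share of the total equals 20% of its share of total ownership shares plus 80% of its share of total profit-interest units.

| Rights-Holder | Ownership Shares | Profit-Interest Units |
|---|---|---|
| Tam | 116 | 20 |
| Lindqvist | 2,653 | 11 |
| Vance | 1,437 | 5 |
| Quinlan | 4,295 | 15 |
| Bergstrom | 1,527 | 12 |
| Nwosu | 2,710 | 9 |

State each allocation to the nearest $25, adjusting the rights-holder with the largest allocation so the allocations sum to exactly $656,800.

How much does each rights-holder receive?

Tam: $147,150 | Lindqvist: $107,625 | Vance: $51,300 | Quinlan: $153,775 | Bergstrom: $103,325 | Nwosu: $93,625

Ownership shares total 12,738; profit-interest units total 72.
Composite weights (20% ownership shares + 80% profit-interest units): Tam 0.2240; Lindqvist 0.1639; Vance 0.0781; Quinlan 0.2341; Bergstrom 0.1573; Nwosu 0.1425.
Raw shares: Tam 147,151.80; Lindqvist 107,634.49; Vance 51,307.88; Quinlan 153,758.64; Bergstrom 103,320.45; Nwosu 93,626.74.
Rounded to nearest $25: Tam $147,150; Lindqvist $107,625; Vance $51,300; Quinlan $153,750; Bergstrom $103,325; Nwosu $93,625. Sum = $656,775.
Difference $656,800 − $656,775 = +$25 applied to largest allocation (Quinlan): Quinlan becomes $153,775.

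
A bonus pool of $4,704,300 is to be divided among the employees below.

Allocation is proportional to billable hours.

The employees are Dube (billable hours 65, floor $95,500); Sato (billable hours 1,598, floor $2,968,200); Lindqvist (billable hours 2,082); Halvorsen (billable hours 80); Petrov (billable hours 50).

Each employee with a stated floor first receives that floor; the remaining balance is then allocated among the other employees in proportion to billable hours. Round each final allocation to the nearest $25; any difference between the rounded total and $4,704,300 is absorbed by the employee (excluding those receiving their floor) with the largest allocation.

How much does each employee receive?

Dube: $95,500 · Sato: $2,968,200 · Lindqvist: $1,544,200 · Halvorsen: $59,325 · Petrov: $37,075

Fund the minimums — Dube $95,500; Sato $2,968,200. Balance $1,640,600.
Balance split over remaining billable hours 2,212: Lindqvist 1,544,181.37 → $1,544,175; Halvorsen 59,334.54 → $59,325; Petrov 37,084.09 → $37,075.
Rounding difference +$25 applied to Lindqvist → $1,544,200.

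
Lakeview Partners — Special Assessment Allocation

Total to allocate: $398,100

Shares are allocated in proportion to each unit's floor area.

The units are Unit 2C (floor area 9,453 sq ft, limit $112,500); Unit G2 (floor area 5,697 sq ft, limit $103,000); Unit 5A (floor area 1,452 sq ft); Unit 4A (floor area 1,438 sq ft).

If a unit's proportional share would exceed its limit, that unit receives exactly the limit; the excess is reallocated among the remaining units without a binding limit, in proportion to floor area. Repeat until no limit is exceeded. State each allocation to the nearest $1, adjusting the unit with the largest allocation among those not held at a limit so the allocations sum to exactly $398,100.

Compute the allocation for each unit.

Sum of floor area: 18,040.
Proportional shares (ignoring caps): Unit 2C 208,605.28; Unit G2 125,719.27; Unit 5A 32,042.20; Unit 4A 31,733.25.
Capped: Unit 2C ($112,500), Unit G2 ($103,000); remaining pool $182,600 reallocated over remaining floor area 2,890.
Remaining shares: Unit 5A 91,742.28 → $91,742; Unit 4A 90,857.72 → $90,858.

Unit 2C: $112,500 · Unit G2: $103,000 · Unit 5A: $91,742 · Unit 4A: $90,858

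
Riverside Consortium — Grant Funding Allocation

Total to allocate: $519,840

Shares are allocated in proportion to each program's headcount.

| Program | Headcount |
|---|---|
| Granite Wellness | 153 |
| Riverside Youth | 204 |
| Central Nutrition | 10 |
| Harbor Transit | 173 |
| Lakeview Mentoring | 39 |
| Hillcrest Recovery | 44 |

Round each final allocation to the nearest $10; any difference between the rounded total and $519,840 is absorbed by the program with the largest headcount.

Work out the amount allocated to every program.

Granite Wellness: $127,670 | Riverside Youth: $170,230 | Central Nutrition: $8,340 | Harbor Transit: $144,350 | Lakeview Mentoring: $32,540 | Hillcrest Recovery: $36,710

Combined headcount = 153 + 204 + 10 + 173 + 39 + 44 = 623.
Raw shares: Granite Wellness 127,665.36; Riverside Youth 170,220.48; Central Nutrition 8,344.14; Harbor Transit 144,353.64; Lakeview Mentoring 32,542.15; Hillcrest Recovery 36,714.22.
After rounding ($10): Granite Wellness $127,670; Riverside Youth $170,220; Central Nutrition $8,340; Harbor Transit $144,350; Lakeview Mentoring $32,540; Hillcrest Recovery $36,710. Sum = $519,830.
Difference $519,840 − $519,830 = +$10 applied to largest headcount (Riverside Youth): Riverside Youth becomes $170,230.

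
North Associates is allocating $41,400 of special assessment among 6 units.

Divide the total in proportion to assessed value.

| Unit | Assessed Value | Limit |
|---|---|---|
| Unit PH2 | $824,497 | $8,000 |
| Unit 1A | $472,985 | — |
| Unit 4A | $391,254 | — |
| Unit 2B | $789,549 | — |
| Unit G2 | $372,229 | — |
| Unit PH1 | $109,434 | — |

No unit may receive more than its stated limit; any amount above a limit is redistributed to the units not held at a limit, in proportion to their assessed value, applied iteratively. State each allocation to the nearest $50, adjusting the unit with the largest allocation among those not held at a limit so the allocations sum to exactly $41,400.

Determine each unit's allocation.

Unit PH2: $8,000; Unit 1A: $7,400; Unit 4A: $6,100; Unit 2B: $12,400; Unit G2: $5,800; Unit PH1: $1,700

Total assessed value = 2,959,948.
Proportional shares (ignoring caps): Unit PH2 11,532.02; Unit 1A 6,615.51; Unit 4A 5,472.36; Unit 2B 11,043.21; Unit G2 5,206.27; Unit PH1 1,530.62.
Cap binds for Unit PH2 ($8,000); remaining pool $33,400 reallocated over remaining assessed value 2,135,451.
Remaining shares: Unit 1A 7,397.83 → $7,400; Unit 4A 6,119.50 → $6,100; Unit 2B 12,349.12 → $12,350; Unit G2 5,821.93 → $5,800; Unit PH1 1,711.63 → $1,700.
Rounding difference +$50 applied to Unit 2B → $12,400.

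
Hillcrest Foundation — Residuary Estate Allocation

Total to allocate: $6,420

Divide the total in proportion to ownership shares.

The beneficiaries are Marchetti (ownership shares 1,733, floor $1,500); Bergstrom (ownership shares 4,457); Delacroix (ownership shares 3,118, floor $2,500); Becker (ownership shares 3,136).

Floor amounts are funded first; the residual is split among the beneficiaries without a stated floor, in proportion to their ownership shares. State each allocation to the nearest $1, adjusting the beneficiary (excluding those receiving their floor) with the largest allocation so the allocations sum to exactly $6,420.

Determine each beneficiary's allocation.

Minimums first: Marchetti $1,500; Delacroix $2,500. Balance $2,420.
Balance split over remaining ownership shares 7,593: Bergstrom 1,420.51 → $1,421; Becker 999.49 → $999.

Marchetti: $1,500 | Bergstrom: $1,421 | Delacroix: $2,500 | Becker: $999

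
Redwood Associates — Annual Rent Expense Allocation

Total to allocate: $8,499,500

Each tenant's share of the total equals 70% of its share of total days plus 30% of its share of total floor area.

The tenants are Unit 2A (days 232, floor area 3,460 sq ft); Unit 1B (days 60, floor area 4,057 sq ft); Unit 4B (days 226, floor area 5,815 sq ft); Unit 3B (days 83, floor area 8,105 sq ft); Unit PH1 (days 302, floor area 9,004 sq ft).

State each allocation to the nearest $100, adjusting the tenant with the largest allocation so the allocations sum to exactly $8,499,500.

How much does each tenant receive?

Days total 903; floor area total 30,441.
Blended shares (70% days + 30% floor area): Unit 2A 0.2139; Unit 1B 0.0865; Unit 4B 0.2325; Unit 3B 0.1442; Unit PH1 0.3228.
Unrounded shares: Unit 2A 1,818,414.56; Unit 1B 735,154.81; Unit 4B 1,976,145.45; Unit 3B 1,225,771.63; Unit PH1 2,744,013.55.
After rounding ($100): Unit 2A $1,818,400; Unit 1B $735,200; Unit 4B $1,976,100; Unit 3B $1,225,800; Unit PH1 $2,744,000. Sum = $8,499,500.
Sum already equals the total — no adjustment.

Unit 2A: $1,818,400; Unit 1B: $735,200; Unit 4B: $1,976,100; Unit 3B: $1,225,800; Unit PH1: $2,744,000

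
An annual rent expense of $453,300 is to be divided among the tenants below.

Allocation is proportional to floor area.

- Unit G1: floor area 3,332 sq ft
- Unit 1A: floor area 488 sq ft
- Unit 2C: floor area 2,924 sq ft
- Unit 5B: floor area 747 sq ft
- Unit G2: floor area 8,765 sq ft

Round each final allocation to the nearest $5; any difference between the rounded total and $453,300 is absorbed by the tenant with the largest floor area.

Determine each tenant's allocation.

Total floor area = 3,332 + 488 + 2,924 + 747 + 8,765 = 16,256.
Raw shares: Unit G1 92,913.12; Unit 1A 13,607.92; Unit 2C 81,536.00; Unit 5B 20,830.16; Unit G2 244,412.80.
After rounding ($5): Unit G1 $92,915; Unit 1A $13,610; Unit 2C $81,535; Unit 5B $20,830; Unit G2 $244,415. Sum = $453,305.
Difference $453,300 − $453,305 = −$5 applied to largest floor area (Unit G2): Unit G2 becomes $244,410.

Unit G1: $92,915; Unit 1A: $13,610; Unit 2C: $81,535; Unit 5B: $20,830; Unit G2: $244,410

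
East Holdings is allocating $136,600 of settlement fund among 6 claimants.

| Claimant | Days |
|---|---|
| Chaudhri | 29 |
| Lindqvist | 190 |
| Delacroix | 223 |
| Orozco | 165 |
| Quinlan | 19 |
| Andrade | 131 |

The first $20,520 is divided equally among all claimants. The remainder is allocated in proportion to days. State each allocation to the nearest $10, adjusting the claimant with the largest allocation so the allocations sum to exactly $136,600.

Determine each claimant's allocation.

Chaudhri: $7,870 · Lindqvist: $32,560 · Delacroix: $37,610 · Orozco: $28,720 · Quinlan: $6,330 · Andrade: $23,510

First tranche $20,520 split equally: $3,420 each.
Remainder $116,080 by days (total 757): Chaudhri 4,446.92 → $4,450; Lindqvist 29,135.01 → $29,140; Delacroix 34,195.30 → $34,200; Orozco 25,301.45 → $25,300; Quinlan 2,913.50 → $2,910; Andrade 20,087.82 → $20,090.
Rounding difference −$10 on remainder applied to Delacroix.
Totals: Chaudhri $3,420 + $4,450 = $7,870; Lindqvist $3,420 + $29,140 = $32,560; Delacroix $3,420 + $34,190 = $37,610; Orozco $3,420 + $25,300 = $28,720; Quinlan $3,420 + $2,910 = $6,330; Andrade $3,420 + $20,090 = $23,510.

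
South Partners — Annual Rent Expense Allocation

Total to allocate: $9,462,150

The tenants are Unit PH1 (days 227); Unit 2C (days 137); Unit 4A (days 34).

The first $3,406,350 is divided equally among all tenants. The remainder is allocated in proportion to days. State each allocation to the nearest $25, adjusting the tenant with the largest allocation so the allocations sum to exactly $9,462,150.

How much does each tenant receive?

First tranche $3,406,350 split equally: $1,135,450 each.
Remainder $6,055,800 by days (total 398): Unit PH1 3,453,936.18 → $3,453,925; Unit 2C 2,084,534.17 → $2,084,525; Unit 4A 517,329.65 → $517,325.
Rounding difference +$25 on remainder applied to Unit PH1.
Totals: Unit PH1 $1,135,450 + $3,453,950 = $4,589,400; Unit 2C $1,135,450 + $2,084,525 = $3,219,975; Unit 4A $1,135,450 + $517,325 = $1,652,775.

Unit PH1: $4,589,400 | Unit 2C: $3,219,975 | Unit 4A: $1,652,775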